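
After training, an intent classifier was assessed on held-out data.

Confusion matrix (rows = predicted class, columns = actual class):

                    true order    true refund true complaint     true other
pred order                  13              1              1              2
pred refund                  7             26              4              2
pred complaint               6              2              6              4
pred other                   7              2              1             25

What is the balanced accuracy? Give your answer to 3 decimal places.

0.623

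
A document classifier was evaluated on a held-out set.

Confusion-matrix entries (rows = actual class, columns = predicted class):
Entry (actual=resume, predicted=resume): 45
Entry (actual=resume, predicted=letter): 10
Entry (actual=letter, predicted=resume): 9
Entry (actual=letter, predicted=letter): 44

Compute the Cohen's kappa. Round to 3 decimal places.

Observed agreement pₒ = trace/N = 89/108 = 0.8241
Expected agreement pₑ = Σ (rowᵢ·colᵢ)/N² = (55·54 + 53·54)/108² = 0.5000
κ = (pₒ − pₑ)/(1 − pₑ) = (0.8241 − 0.5000)/(1 − 0.5000) = 0.648

0.648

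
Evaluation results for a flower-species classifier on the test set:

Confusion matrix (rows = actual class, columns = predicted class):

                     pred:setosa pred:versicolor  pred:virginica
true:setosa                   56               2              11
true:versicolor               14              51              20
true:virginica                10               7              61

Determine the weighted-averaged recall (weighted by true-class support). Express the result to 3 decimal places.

Per-class recall (TP/(TP+FN)):
  setosa: TP=56, FN=2+11=13 → 56/69 = 0.8116
  versicolor: TP=51, FN=14+20=34 → 51/85 = 0.6000
  virginica: TP=61, FN=10+7=17 → 61/78 = 0.7821
Weighted-recall = Σ (supportᵢ/N)·recallᵢ with N=232: (69/232)·0.8116 + (85/232)·0.6000 + (78/232)·0.7821 = 0.724

0.724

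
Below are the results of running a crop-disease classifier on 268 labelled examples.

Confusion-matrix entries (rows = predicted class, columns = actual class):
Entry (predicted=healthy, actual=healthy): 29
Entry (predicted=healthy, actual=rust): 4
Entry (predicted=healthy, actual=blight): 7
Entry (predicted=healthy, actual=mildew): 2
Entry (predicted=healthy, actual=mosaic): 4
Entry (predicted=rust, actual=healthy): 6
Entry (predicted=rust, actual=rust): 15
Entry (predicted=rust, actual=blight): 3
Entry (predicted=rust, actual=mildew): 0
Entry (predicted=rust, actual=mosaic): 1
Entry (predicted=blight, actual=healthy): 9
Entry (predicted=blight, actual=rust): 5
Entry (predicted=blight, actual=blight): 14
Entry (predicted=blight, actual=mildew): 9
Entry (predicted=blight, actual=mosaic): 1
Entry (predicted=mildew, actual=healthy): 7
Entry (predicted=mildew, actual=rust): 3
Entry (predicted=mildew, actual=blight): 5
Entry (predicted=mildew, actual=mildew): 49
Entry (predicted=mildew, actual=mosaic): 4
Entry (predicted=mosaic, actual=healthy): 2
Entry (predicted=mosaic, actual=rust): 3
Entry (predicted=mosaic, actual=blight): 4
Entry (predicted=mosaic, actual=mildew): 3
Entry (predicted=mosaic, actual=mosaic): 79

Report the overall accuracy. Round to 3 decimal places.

0.694

Accuracy = trace / total = (29+15+14+49+79=186) / 268 = 186/268 = 0.694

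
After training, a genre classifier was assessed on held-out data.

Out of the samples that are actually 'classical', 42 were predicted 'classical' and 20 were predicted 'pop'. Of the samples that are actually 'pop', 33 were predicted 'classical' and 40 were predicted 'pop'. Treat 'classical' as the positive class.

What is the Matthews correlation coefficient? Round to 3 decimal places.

0.226

MCC = (TP·TN − FP·FN) / √((TP+FP)(TP+FN)(TN+FP)(TN+FN))
Numerator = 42·40 − 33·20 = 1020
Denominator = √(75·62·73·60) = √20367000 = 4512.9813
MCC = 1020 / 4512.9813 = 0.226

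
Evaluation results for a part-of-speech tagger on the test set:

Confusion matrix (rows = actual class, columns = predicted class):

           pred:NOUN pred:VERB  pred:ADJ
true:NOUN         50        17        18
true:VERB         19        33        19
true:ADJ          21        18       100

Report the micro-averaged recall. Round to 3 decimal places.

Micro-averaging pools counts across classes: ΣTP=183, ΣFP=112, ΣFN=112.
Micro-recall = TP/(TP+FN) on pooled counts = 0.620 (equals overall accuracy in single-label multiclass).

0.620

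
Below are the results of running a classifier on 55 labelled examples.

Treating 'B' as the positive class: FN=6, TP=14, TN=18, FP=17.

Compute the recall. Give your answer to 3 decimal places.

0.700

Recall = TP/(TP+FN) = 14/(14+6) = 14/20 = 0.700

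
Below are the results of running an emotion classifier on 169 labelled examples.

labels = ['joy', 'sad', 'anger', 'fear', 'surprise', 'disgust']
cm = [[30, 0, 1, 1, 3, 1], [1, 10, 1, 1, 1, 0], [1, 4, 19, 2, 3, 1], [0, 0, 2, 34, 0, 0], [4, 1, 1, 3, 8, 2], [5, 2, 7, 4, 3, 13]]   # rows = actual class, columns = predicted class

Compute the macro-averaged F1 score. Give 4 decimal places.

0.6382

Per-class F1 score (2·TP/(2·TP+FP+FN)):
  joy: TP=30, FP=1+1+0+4+5=11, FN=0+1+1+3+1=6 → 60/77 = 0.77922
  sad: TP=10, FP=0+4+0+1+2=7, FN=1+1+1+1+0=4 → 20/31 = 0.64516
  anger: TP=19, FP=1+1+2+1+7=12, FN=1+4+2+3+1=11 → 38/61 = 0.62295
  fear: TP=34, FP=1+1+2+3+4=11, FN=0+0+2+0+0=2 → 68/81 = 0.83951
  surprise: TP=8, FP=3+1+3+0+3=10, FN=4+1+1+3+2=11 → 16/37 = 0.43243
  disgust: TP=13, FP=1+0+1+0+2=4, FN=5+2+7+4+3=21 → 26/51 = 0.50980
Macro-F1 score = mean = (0.77922 + 0.64516 + 0.62295 + 0.83951 + 0.43243 + 0.50980) / 6 = 0.6382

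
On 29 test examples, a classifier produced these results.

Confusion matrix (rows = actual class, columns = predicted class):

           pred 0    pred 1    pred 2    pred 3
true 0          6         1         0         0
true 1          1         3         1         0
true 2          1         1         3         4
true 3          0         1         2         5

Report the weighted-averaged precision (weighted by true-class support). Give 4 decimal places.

0.5757

Per-class precision (TP/(TP+FP)):
  0: TP=6, FP=1+1+0=2 → 6/8 = 0.75000
  1: TP=3, FP=1+1+1=3 → 3/6 = 0.50000
  2: TP=3, FP=0+1+2=3 → 3/6 = 0.50000
  3: TP=5, FP=0+0+4=4 → 5/9 = 0.55556
Weighted-precision = Σ (supportᵢ/N)·precisionᵢ with N=29: (7/29)·0.75000 + (5/29)·0.50000 + (9/29)·0.50000 + (8/29)·0.55556 = 0.5757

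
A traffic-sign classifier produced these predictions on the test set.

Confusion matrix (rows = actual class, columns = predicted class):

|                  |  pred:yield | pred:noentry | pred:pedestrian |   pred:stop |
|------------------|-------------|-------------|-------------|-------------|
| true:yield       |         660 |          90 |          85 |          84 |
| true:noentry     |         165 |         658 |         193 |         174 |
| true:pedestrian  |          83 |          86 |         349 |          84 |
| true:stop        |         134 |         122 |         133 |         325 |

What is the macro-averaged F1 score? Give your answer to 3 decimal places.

0.567

Per-class F1 score (2·TP/(2·TP+FP+FN)):
  yield: TP=660, FP=165+83+134=382, FN=90+85+84=259 → 1320/1961 = 0.6731
  noentry: TP=658, FP=90+86+122=298, FN=165+193+174=532 → 1316/2146 = 0.6132
  pedestrian: TP=349, FP=85+193+133=411, FN=83+86+84=253 → 698/1362 = 0.5125
  stop: TP=325, FP=84+174+84=342, FN=134+122+133=389 → 650/1381 = 0.4707
Macro-F1 score = mean = (0.6731 + 0.6132 + 0.5125 + 0.4707) / 4 = 0.567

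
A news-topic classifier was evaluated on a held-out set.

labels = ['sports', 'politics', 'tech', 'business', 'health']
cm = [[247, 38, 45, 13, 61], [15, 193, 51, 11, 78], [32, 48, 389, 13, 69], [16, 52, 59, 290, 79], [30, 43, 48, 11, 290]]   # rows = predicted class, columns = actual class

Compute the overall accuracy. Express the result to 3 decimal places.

Accuracy = trace / total = (247+193+389+290+290=1409) / 2221 = 1409/2221 = 0.634

0.634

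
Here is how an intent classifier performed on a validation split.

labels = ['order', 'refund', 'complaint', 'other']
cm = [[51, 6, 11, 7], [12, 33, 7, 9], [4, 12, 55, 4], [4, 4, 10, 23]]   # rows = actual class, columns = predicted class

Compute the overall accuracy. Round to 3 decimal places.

0.643

Accuracy = trace / total = (51+33+55+23=162) / 252 = 162/252 = 0.643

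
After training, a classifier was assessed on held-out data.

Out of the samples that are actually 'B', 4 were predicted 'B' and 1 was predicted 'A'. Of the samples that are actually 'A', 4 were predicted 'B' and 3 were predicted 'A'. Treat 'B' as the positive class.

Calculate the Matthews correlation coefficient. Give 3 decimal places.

0.239

MCC = (TP·TN − FP·FN) / √((TP+FP)(TP+FN)(TN+FP)(TN+FN))
Numerator = 4·3 − 4·1 = 8
Denominator = √(8·5·7·4) = √1120 = 33.4664
MCC = 8 / 33.4664 = 0.239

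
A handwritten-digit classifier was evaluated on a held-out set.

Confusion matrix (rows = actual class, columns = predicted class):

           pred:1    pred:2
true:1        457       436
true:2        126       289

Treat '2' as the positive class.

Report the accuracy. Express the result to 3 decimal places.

0.570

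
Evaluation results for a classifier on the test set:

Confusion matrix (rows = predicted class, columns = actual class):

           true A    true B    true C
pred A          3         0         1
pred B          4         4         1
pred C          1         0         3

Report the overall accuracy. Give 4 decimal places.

0.5882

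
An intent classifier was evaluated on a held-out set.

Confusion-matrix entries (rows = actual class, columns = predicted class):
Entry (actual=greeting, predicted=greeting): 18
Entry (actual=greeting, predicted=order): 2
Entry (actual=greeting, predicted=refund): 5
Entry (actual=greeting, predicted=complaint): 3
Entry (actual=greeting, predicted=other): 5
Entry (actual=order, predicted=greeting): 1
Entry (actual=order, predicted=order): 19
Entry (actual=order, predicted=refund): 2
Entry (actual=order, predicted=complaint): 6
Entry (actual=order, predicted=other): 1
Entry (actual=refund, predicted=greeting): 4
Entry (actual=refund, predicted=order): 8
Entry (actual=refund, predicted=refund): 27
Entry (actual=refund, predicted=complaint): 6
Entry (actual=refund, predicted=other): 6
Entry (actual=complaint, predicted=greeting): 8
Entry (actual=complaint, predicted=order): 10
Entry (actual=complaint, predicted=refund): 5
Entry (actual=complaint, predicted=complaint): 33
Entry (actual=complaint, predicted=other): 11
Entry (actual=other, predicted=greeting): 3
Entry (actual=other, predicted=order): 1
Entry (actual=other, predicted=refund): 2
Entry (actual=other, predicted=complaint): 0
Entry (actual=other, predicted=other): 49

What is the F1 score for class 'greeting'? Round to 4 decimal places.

One-vs-rest for 'greeting': TP = diagonal; FP = other classes predicted 'greeting'; FN = 'greeting' predicted as other.
F1 score = 2·TP/(2·TP+FP+FN).
greeting: TP=18, FP=1+4+8+3=16, FN=2+5+3+5=15 → 36/67 = 0.53731

0.5373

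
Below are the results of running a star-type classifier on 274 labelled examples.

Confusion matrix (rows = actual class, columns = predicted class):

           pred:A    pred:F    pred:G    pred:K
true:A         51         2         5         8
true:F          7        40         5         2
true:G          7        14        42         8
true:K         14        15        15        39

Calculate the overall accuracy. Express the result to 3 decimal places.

Accuracy = trace / total = (51+40+42+39=172) / 274 = 172/274 = 0.628

0.628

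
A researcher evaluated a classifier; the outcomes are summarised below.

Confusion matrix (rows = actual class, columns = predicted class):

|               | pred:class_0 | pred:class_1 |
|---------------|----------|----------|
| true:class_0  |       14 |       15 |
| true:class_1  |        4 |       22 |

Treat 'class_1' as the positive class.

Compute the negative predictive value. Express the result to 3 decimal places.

0.778

NPV = TN/(TN+FN) = 14/(14+4) = 0.778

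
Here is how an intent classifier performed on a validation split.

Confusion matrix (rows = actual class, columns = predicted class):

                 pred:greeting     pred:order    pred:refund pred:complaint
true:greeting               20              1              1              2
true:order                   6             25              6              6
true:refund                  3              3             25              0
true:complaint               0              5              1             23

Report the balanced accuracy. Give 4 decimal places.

Balanced accuracy = mean of per-class recall.
  greeting: recall = 20/24 = 0.83333
  order: recall = 25/43 = 0.58140
  refund: recall = 25/31 = 0.80645
  complaint: recall = 23/29 = 0.79310
Mean = (0.83333 + 0.58140 + 0.80645 + 0.79310) / 4 = 0.7536

0.7536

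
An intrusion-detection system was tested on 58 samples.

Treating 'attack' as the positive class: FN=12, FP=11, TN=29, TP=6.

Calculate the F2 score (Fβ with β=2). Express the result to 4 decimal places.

0.3371

Fβ = (1+β²)·TP / ((1+β²)·TP + β²·FN + FP), with β²=4
= 5·6 / (5·6 + 4·12 + 11) = 0.3371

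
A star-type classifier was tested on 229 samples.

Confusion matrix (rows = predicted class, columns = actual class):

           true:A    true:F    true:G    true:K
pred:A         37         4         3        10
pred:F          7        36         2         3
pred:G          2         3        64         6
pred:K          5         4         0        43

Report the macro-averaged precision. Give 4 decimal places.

0.7789

Per-class precision (TP/(TP+FP)):
  A: TP=37, FP=4+3+10=17 → 37/54 = 0.68519
  F: TP=36, FP=7+2+3=12 → 36/48 = 0.75000
  G: TP=64, FP=2+3+6=11 → 64/75 = 0.85333
  K: TP=43, FP=5+4+0=9 → 43/52 = 0.82692
Macro-precision = mean = (0.68519 + 0.75000 + 0.85333 + 0.82692) / 4 = 0.7789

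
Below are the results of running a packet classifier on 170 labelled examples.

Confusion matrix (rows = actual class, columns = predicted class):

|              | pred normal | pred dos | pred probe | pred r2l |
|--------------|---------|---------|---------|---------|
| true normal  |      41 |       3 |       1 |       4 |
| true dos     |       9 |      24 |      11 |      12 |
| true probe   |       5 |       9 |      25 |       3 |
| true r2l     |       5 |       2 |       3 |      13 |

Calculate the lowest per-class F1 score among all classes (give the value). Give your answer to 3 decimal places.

0.473

Per-class F1 score (2·TP/(2·TP+FP+FN)):
  normal: TP=41, FP=9+5+5=19, FN=3+1+4=8 → 82/109 = 0.7523
  dos: TP=24, FP=3+9+2=14, FN=9+11+12=32 → 48/94 = 0.5106
  probe: TP=25, FP=1+11+3=15, FN=5+9+3=17 → 50/82 = 0.6098
  r2l: TP=13, FP=4+12+3=19, FN=5+2+3=10 → 26/55 = 0.4727
Lowest is class 'r2l' with F1 score = 0.473.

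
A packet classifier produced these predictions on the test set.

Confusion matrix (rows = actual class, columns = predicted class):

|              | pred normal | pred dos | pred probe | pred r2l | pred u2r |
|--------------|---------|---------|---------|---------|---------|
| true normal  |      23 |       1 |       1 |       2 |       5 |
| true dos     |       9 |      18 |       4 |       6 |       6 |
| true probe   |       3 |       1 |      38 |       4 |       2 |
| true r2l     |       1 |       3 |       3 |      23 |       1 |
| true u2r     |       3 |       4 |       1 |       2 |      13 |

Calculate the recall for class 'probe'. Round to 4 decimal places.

0.7917

Take TP from the diagonal, FP from the rest of the 'probe' prediction marginal, FN from the rest of the 'probe' actual marginal.
recall = TP/(TP+FN).
probe: TP=38, FN=3+1+4+2=10 → 38/48 = 0.79167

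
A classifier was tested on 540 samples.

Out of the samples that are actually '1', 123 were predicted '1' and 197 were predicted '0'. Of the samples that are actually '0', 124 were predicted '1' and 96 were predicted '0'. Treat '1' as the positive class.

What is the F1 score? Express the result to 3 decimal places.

Precision = TP/(TP+FP) = 123/247 = 0.4980
Recall = TP/(TP+FN) = 123/320 = 0.3844
F1 = 2·TP/(2·TP+FP+FN) = 246/567 = 0.434

0.434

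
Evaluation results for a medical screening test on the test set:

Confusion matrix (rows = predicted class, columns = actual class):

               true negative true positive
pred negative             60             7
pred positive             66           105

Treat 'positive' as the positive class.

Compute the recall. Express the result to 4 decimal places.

Recall = TP/(TP+FN) = 105/(105+7) = 105/112 = 0.9375

0.9375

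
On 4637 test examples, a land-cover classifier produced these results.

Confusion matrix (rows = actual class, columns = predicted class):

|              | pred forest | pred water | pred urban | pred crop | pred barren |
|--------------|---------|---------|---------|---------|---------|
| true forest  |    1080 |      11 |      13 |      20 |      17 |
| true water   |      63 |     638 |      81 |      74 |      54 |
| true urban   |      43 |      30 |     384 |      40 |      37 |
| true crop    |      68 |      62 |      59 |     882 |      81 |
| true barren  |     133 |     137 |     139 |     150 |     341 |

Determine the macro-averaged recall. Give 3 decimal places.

Per-class recall (TP/(TP+FN)):
  forest: TP=1080, FN=11+13+20+17=61 → 1080/1141 = 0.9465
  water: TP=638, FN=63+81+74+54=272 → 638/910 = 0.7011
  urban: TP=384, FN=43+30+40+37=150 → 384/534 = 0.7191
  crop: TP=882, FN=68+62+59+81=270 → 882/1152 = 0.7656
  barren: TP=341, FN=133+137+139+150=559 → 341/900 = 0.3789
Macro-recall = mean = (0.9465 + 0.7011 + 0.7191 + 0.7656 + 0.3789) / 5 = 0.702

0.702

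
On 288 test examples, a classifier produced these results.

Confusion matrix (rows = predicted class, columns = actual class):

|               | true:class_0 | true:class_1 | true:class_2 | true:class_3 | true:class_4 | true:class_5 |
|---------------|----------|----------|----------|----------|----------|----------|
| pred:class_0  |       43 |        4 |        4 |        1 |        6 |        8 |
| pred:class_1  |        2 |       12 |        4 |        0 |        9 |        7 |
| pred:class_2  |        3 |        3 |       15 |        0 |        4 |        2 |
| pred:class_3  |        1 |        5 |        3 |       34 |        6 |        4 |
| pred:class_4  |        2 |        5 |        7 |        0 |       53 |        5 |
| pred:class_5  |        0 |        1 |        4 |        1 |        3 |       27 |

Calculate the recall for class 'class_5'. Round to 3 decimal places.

recall = TP/(TP+FN).
class_5: TP=27, FN=8+7+2+4+5=26 → 27/53 = 0.5094

0.509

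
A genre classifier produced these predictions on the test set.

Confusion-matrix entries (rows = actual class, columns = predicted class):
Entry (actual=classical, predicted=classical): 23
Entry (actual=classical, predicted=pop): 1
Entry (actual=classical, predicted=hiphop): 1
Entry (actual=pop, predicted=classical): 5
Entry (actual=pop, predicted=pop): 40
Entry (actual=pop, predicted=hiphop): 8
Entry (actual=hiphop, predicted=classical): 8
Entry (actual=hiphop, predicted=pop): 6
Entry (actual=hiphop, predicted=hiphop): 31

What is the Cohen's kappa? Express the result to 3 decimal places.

0.641

Observed agreement pₒ = trace/N = 94/123 = 0.7642
Expected agreement pₑ = Σ (rowᵢ·colᵢ)/N² = (25·36 + 53·47 + 45·40)/123² = 0.3431
κ = (pₒ − pₑ)/(1 − pₑ) = (0.7642 − 0.3431)/(1 − 0.3431) = 0.641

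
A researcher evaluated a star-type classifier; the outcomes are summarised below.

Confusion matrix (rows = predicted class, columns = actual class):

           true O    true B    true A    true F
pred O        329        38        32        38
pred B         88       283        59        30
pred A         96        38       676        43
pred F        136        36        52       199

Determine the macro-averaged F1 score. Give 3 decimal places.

0.655

Per-class F1 score (2·TP/(2·TP+FP+FN)):
  O: TP=329, FP=38+32+38=108, FN=88+96+136=320 → 658/1086 = 0.6059
  B: TP=283, FP=88+59+30=177, FN=38+38+36=112 → 566/855 = 0.6620
  A: TP=676, FP=96+38+43=177, FN=32+59+52=143 → 1352/1672 = 0.8086
  F: TP=199, FP=136+36+52=224, FN=38+30+43=111 → 398/733 = 0.5430
Macro-F1 score = mean = (0.6059 + 0.6620 + 0.8086 + 0.5430) / 4 = 0.655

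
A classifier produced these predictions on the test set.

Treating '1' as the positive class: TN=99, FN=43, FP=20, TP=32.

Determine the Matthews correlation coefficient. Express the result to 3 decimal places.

0.284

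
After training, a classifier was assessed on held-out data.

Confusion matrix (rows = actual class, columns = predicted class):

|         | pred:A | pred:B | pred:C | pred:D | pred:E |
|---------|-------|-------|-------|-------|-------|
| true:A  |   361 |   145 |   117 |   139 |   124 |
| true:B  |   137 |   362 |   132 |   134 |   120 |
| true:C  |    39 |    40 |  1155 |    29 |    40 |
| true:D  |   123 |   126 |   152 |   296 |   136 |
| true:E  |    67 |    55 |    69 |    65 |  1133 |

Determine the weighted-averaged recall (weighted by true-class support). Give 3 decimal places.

0.624

Per-class recall (TP/(TP+FN)):
  A: TP=361, FN=145+117+139+124=525 → 361/886 = 0.4074
  B: TP=362, FN=137+132+134+120=523 → 362/885 = 0.4090
  C: TP=1155, FN=39+40+29+40=148 → 1155/1303 = 0.8864
  D: TP=296, FN=123+126+152+136=537 → 296/833 = 0.3553
  E: TP=1133, FN=67+55+69+65=256 → 1133/1389 = 0.8157
Weighted-recall = Σ (supportᵢ/N)·recallᵢ with N=5296: (886/5296)·0.4074 + (885/5296)·0.4090 + (1303/5296)·0.8864 + (833/5296)·0.3553 + (1389/5296)·0.8157 = 0.624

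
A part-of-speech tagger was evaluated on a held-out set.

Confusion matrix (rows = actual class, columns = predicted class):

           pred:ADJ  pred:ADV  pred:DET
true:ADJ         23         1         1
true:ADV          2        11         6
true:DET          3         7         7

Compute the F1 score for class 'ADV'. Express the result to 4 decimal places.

0.5789

F1 score = 2·TP/(2·TP+FP+FN).
ADV: TP=11, FP=1+7=8, FN=2+6=8 → 22/38 = 0.57895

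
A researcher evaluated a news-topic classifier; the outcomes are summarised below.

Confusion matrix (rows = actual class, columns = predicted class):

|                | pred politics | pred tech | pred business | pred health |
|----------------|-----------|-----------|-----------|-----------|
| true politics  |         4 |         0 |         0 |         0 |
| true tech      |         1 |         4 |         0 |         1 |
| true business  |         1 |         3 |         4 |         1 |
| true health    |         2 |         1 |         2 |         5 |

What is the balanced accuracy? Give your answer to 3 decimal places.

0.653

Balanced accuracy = mean of per-class recall.
  politics: recall = 4/4 = 1.0000
  tech: recall = 4/6 = 0.6667
  business: recall = 4/9 = 0.4444
  health: recall = 5/10 = 0.5000
Mean = (1.0000 + 0.6667 + 0.4444 + 0.5000) / 4 = 0.653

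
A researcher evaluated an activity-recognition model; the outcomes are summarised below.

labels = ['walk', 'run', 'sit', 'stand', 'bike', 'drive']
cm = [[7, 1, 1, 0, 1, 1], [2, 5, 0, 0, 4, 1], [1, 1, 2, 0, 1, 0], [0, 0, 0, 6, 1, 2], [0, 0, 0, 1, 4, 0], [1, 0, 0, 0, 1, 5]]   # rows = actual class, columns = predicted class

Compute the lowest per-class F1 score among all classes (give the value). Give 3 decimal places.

0.471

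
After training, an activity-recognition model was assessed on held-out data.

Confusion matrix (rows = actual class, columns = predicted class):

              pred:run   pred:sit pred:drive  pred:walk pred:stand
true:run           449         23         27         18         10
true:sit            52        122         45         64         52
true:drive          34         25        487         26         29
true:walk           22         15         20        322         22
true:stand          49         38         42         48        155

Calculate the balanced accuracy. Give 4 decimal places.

0.6593

Balanced accuracy = mean of per-class recall.
  run: recall = 449/527 = 0.85199
  sit: recall = 122/335 = 0.36418
  drive: recall = 487/601 = 0.81032
  walk: recall = 322/401 = 0.80299
  stand: recall = 155/332 = 0.46687
Mean = (0.85199 + 0.36418 + 0.81032 + 0.80299 + 0.46687) / 5 = 0.6593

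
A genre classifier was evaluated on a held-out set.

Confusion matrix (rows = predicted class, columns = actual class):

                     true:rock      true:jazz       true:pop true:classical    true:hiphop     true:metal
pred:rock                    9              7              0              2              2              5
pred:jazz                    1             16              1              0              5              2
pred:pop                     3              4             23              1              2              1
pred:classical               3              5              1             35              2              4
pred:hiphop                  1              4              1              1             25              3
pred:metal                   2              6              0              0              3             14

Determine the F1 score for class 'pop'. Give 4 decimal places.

F1 score = 2·TP/(2·TP+FP+FN).
pop: TP=23, FP=3+4+1+2+1=11, FN=0+1+1+1+0=3 → 46/60 = 0.76667

0.7667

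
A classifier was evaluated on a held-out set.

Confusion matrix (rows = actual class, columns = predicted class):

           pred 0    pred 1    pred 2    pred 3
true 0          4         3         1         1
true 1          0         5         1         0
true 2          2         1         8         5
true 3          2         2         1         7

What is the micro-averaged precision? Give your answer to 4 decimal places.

0.5581

Micro-averaging pools counts across classes: ΣTP=24, ΣFP=19, ΣFN=19.
Micro-precision = TP/(TP+FP) on pooled counts = 0.5581 (equals overall accuracy in single-label multiclass).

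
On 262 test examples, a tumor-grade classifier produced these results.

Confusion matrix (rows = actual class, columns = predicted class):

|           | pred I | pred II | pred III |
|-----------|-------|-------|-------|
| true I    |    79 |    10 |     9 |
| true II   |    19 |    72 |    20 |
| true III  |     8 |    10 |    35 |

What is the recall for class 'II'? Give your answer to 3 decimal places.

0.649

recall = TP/(TP+FN).
II: TP=72, FN=19+20=39 → 72/111 = 0.6486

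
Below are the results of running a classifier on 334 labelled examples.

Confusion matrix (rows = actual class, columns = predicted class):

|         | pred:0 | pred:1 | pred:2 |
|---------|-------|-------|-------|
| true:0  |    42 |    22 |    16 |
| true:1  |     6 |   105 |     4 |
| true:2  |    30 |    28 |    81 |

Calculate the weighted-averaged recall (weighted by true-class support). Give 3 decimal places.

0.683

Per-class recall (TP/(TP+FN)):
  0: TP=42, FN=22+16=38 → 42/80 = 0.5250
  1: TP=105, FN=6+4=10 → 105/115 = 0.9130
  2: TP=81, FN=30+28=58 → 81/139 = 0.5827
Weighted-recall = Σ (supportᵢ/N)·recallᵢ with N=334: (80/334)·0.5250 + (115/334)·0.9130 + (139/334)·0.5827 = 0.683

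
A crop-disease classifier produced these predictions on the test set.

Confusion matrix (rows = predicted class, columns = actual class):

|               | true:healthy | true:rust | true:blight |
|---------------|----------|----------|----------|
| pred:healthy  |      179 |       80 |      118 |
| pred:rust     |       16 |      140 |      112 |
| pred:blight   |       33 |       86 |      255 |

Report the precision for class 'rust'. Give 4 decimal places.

0.5224

Treat 'rust' as positive and all other classes as negative.
precision = TP/(TP+FP).
rust: TP=140, FP=16+112=128 → 140/268 = 0.52239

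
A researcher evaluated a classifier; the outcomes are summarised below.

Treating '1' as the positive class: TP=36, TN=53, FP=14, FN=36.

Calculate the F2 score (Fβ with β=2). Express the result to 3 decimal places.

Fβ = (1+β²)·TP / ((1+β²)·TP + β²·FN + FP), with β²=4
= 5·36 / (5·36 + 4·36 + 14) = 0.533

0.533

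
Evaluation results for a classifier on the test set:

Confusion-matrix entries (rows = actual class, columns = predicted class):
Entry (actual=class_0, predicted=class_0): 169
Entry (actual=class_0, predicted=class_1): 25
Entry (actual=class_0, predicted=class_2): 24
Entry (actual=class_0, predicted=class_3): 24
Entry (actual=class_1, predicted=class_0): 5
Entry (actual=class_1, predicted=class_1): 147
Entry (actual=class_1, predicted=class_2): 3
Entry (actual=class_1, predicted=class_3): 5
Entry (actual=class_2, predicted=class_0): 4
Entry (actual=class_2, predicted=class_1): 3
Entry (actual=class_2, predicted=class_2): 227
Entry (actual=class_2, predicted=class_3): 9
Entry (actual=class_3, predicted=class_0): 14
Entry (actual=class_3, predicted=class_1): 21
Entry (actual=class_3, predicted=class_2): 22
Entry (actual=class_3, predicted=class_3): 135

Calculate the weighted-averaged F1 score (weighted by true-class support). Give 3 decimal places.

0.807

Per-class F1 score (2·TP/(2·TP+FP+FN)):
  class_0: TP=169, FP=5+4+14=23, FN=25+24+24=73 → 338/434 = 0.7788
  class_1: TP=147, FP=25+3+21=49, FN=5+3+5=13 → 294/356 = 0.8258
  class_2: TP=227, FP=24+3+22=49, FN=4+3+9=16 → 454/519 = 0.8748
  class_3: TP=135, FP=24+5+9=38, FN=14+21+22=57 → 270/365 = 0.7397
Weighted-F1 score = Σ (supportᵢ/N)·F1 scoreᵢ with N=837: (242/837)·0.7788 + (160/837)·0.8258 + (243/837)·0.8748 + (192/837)·0.7397 = 0.807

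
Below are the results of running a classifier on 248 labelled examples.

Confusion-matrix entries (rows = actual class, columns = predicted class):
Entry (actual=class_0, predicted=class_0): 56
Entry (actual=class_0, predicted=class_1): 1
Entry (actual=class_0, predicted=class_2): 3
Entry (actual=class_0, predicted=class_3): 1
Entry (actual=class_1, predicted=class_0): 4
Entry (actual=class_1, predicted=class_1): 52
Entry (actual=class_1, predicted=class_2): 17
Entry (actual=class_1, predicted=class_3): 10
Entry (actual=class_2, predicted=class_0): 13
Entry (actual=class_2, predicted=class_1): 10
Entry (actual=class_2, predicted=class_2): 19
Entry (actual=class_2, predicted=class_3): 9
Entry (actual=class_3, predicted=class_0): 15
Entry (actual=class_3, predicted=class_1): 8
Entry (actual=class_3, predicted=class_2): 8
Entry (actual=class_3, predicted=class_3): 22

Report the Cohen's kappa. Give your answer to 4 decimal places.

Observed agreement pₒ = trace/N = 149/248 = 0.60081
Expected agreement pₑ = Σ (rowᵢ·colᵢ)/N² = (61·88 + 83·71 + 51·47 + 53·42)/248² = 0.25826
κ = (pₒ − pₑ)/(1 − pₑ) = (0.60081 − 0.25826)/(1 − 0.25826) = 0.4618

0.4618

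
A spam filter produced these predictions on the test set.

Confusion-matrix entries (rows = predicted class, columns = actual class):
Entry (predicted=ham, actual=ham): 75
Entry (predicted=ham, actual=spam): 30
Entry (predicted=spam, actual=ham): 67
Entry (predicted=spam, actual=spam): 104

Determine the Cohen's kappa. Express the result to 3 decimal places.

0.302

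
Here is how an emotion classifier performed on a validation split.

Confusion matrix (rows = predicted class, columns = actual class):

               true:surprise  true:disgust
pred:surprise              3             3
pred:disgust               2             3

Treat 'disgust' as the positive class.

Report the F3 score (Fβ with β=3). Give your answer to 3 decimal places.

Fβ = (1+β²)·TP / ((1+β²)·TP + β²·FN + FP), with β²=9
= 10·3 / (10·3 + 9·3 + 2) = 0.508

0.508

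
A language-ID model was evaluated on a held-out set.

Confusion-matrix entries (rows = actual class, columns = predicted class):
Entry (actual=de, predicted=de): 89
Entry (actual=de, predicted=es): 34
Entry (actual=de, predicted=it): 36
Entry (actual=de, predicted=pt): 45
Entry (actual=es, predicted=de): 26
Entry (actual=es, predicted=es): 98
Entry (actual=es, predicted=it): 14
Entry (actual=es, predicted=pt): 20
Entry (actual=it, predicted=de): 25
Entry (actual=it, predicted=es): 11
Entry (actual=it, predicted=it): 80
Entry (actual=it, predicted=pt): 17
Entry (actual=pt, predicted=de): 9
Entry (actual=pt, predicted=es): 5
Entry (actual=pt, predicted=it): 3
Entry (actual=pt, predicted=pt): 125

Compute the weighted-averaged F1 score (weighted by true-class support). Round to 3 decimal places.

0.606

Per-class F1 score (2·TP/(2·TP+FP+FN)):
  de: TP=89, FP=26+25+9=60, FN=34+36+45=115 → 178/353 = 0.5042
  es: TP=98, FP=34+11+5=50, FN=26+14+20=60 → 196/306 = 0.6405
  it: TP=80, FP=36+14+3=53, FN=25+11+17=53 → 160/266 = 0.6015
  pt: TP=125, FP=45+20+17=82, FN=9+5+3=17 → 250/349 = 0.7163
Weighted-F1 score = Σ (supportᵢ/N)·F1 scoreᵢ with N=637: (204/637)·0.5042 + (158/637)·0.6405 + (133/637)·0.6015 + (142/637)·0.7163 = 0.606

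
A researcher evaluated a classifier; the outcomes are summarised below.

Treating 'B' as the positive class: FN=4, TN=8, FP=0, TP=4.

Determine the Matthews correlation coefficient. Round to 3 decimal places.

MCC = (TP·TN − FP·FN) / √((TP+FP)(TP+FN)(TN+FP)(TN+FN))
Numerator = 4·8 − 0·4 = 32
Denominator = √(4·8·8·12) = √3072 = 55.4256
MCC = 32 / 55.4256 = 0.577

0.577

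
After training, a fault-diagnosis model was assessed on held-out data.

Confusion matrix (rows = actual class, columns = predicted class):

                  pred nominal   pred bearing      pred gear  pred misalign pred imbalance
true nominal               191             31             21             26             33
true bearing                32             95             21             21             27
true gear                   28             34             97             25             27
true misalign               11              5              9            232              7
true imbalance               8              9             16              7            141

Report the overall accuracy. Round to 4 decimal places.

0.6551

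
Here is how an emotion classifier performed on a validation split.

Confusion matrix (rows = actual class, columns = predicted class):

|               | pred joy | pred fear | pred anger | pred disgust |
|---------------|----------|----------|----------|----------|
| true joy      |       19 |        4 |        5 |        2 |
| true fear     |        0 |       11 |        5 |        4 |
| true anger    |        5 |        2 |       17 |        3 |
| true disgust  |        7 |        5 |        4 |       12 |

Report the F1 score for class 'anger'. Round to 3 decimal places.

F1 score = 2·TP/(2·TP+FP+FN).
anger: TP=17, FP=5+5+4=14, FN=5+2+3=10 → 34/58 = 0.5862

0.586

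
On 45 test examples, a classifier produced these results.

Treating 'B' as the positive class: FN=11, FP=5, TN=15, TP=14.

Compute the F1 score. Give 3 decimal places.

0.636

Precision = TP/(TP+FP) = 14/19 = 0.7368
Recall = TP/(TP+FN) = 14/25 = 0.5600
F1 = 2·TP/(2·TP+FP+FN) = 28/44 = 0.636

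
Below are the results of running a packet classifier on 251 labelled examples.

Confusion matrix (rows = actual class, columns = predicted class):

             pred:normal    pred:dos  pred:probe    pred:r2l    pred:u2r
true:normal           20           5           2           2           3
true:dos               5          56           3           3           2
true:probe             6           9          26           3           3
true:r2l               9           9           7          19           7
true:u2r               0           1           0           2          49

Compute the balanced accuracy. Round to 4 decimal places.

0.6609

Balanced accuracy = mean of per-class recall.
  normal: recall = 20/32 = 0.62500
  dos: recall = 56/69 = 0.81159
  probe: recall = 26/47 = 0.55319
  r2l: recall = 19/51 = 0.37255
  u2r: recall = 49/52 = 0.94231
Mean = (0.62500 + 0.81159 + 0.55319 + 0.37255 + 0.94231) / 5 = 0.6609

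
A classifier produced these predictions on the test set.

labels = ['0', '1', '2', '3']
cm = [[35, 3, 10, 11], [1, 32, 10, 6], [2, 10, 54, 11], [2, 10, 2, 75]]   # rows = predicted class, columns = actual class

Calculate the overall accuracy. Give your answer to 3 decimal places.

Accuracy = trace / total = (35+32+54+75=196) / 274 = 196/274 = 0.715

0.715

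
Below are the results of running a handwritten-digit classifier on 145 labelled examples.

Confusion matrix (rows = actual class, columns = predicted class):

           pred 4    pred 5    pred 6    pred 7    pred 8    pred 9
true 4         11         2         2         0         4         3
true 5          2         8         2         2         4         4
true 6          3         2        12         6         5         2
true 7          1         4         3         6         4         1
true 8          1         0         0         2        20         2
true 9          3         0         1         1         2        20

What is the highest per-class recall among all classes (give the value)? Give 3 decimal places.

0.800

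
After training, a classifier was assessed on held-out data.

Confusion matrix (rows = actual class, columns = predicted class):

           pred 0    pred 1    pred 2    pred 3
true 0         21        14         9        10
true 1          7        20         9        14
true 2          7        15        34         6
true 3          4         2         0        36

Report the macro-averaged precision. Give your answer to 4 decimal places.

0.5325

Per-class precision (TP/(TP+FP)):
  0: TP=21, FP=7+7+4=18 → 21/39 = 0.53846
  1: TP=20, FP=14+15+2=31 → 20/51 = 0.39216
  2: TP=34, FP=9+9+0=18 → 34/52 = 0.65385
  3: TP=36, FP=10+14+6=30 → 36/66 = 0.54545
Macro-precision = mean = (0.53846 + 0.39216 + 0.65385 + 0.54545) / 4 = 0.5325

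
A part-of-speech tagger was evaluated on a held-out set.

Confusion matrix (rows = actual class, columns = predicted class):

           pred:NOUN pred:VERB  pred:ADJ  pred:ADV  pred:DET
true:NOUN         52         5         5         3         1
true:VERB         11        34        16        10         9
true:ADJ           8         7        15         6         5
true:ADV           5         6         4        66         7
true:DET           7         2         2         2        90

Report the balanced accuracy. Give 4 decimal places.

Balanced accuracy = mean of per-class recall.
  NOUN: recall = 52/66 = 0.78788
  VERB: recall = 34/80 = 0.42500
  ADJ: recall = 15/41 = 0.36585
  ADV: recall = 66/88 = 0.75000
  DET: recall = 90/103 = 0.87379
Mean = (0.78788 + 0.42500 + 0.36585 + 0.75000 + 0.87379) / 5 = 0.6405

0.6405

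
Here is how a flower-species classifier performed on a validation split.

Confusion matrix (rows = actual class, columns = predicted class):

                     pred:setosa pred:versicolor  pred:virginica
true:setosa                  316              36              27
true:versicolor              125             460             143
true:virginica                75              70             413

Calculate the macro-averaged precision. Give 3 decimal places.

0.711

Per-class precision (TP/(TP+FP)):
  setosa: TP=316, FP=125+75=200 → 316/516 = 0.6124
  versicolor: TP=460, FP=36+70=106 → 460/566 = 0.8127
  virginica: TP=413, FP=27+143=170 → 413/583 = 0.7084
Macro-precision = mean = (0.6124 + 0.8127 + 0.7084) / 3 = 0.711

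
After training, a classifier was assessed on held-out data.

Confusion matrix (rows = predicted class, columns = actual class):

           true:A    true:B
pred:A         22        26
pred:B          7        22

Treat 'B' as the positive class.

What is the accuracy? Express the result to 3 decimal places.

0.571

Accuracy = (TP+TN)/N = (22+22)/77 = 0.571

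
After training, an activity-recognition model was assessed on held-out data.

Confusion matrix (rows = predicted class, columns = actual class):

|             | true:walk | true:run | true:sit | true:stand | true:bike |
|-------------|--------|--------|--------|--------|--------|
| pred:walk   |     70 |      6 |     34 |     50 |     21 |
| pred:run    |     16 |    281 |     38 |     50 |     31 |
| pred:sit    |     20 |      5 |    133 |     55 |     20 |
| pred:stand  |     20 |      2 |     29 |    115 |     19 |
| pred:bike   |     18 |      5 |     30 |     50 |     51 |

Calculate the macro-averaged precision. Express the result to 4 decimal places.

0.5172

Per-class precision (TP/(TP+FP)):
  walk: TP=70, FP=6+34+50+21=111 → 70/181 = 0.38674
  run: TP=281, FP=16+38+50+31=135 → 281/416 = 0.67548
  sit: TP=133, FP=20+5+55+20=100 → 133/233 = 0.57082
  stand: TP=115, FP=20+2+29+19=70 → 115/185 = 0.62162
  bike: TP=51, FP=18+5+30+50=103 → 51/154 = 0.33117
Macro-precision = mean = (0.38674 + 0.67548 + 0.57082 + 0.62162 + 0.33117) / 5 = 0.5172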